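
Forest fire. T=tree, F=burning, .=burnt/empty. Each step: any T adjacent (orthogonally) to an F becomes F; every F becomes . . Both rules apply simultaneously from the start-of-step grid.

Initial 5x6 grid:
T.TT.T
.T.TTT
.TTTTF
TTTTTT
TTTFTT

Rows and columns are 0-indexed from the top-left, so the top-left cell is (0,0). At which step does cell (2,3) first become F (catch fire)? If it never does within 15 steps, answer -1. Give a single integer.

Step 1: cell (2,3)='T' (+6 fires, +2 burnt)
Step 2: cell (2,3)='F' (+7 fires, +6 burnt)
  -> target ignites at step 2
Step 3: cell (2,3)='.' (+4 fires, +7 burnt)
Step 4: cell (2,3)='.' (+3 fires, +4 burnt)
Step 5: cell (2,3)='.' (+2 fires, +3 burnt)
Step 6: cell (2,3)='.' (+0 fires, +2 burnt)
  fire out at step 6

2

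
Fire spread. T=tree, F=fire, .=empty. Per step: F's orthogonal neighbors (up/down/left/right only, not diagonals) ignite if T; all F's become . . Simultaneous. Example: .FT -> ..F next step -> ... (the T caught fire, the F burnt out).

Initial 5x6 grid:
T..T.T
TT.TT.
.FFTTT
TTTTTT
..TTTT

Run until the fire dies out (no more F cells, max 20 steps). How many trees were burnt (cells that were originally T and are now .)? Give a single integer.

Step 1: +4 fires, +2 burnt (F count now 4)
Step 2: +6 fires, +4 burnt (F count now 6)
Step 3: +6 fires, +6 burnt (F count now 6)
Step 4: +2 fires, +6 burnt (F count now 2)
Step 5: +1 fires, +2 burnt (F count now 1)
Step 6: +0 fires, +1 burnt (F count now 0)
Fire out after step 6
Initially T: 20, now '.': 29
Total burnt (originally-T cells now '.'): 19

Answer: 19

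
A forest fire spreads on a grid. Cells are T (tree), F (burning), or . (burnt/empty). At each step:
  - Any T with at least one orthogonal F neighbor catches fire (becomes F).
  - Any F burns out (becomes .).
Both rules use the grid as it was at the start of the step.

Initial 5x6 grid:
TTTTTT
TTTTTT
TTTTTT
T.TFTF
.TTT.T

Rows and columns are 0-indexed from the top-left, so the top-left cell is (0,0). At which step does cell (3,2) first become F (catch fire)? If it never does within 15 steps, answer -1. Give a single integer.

Step 1: cell (3,2)='F' (+6 fires, +2 burnt)
  -> target ignites at step 1
Step 2: cell (3,2)='.' (+5 fires, +6 burnt)
Step 3: cell (3,2)='.' (+6 fires, +5 burnt)
Step 4: cell (3,2)='.' (+4 fires, +6 burnt)
Step 5: cell (3,2)='.' (+3 fires, +4 burnt)
Step 6: cell (3,2)='.' (+1 fires, +3 burnt)
Step 7: cell (3,2)='.' (+0 fires, +1 burnt)
  fire out at step 7

1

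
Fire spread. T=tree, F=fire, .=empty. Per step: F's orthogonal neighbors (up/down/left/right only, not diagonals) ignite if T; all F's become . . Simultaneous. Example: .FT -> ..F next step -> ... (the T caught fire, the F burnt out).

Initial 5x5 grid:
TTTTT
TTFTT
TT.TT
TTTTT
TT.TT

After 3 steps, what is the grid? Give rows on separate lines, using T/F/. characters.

Step 1: 3 trees catch fire, 1 burn out
  TTFTT
  TF.FT
  TT.TT
  TTTTT
  TT.TT
Step 2: 6 trees catch fire, 3 burn out
  TF.FT
  F...F
  TF.FT
  TTTTT
  TT.TT
Step 3: 6 trees catch fire, 6 burn out
  F...F
  .....
  F...F
  TFTFT
  TT.TT

F...F
.....
F...F
TFTFT
TT.TT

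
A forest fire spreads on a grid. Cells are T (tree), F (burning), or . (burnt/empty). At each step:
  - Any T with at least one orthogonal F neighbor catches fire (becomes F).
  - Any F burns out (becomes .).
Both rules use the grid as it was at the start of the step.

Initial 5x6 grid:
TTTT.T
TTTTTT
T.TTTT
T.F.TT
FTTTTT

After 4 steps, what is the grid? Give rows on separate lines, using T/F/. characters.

Step 1: 4 trees catch fire, 2 burn out
  TTTT.T
  TTTTTT
  T.FTTT
  F...TT
  .FFTTT
Step 2: 4 trees catch fire, 4 burn out
  TTTT.T
  TTFTTT
  F..FTT
  ....TT
  ...FTT
Step 3: 6 trees catch fire, 4 burn out
  TTFT.T
  FF.FTT
  ....FT
  ....TT
  ....FT
Step 4: 7 trees catch fire, 6 burn out
  FF.F.T
  ....FT
  .....F
  ....FT
  .....F

FF.F.T
....FT
.....F
....FT
.....F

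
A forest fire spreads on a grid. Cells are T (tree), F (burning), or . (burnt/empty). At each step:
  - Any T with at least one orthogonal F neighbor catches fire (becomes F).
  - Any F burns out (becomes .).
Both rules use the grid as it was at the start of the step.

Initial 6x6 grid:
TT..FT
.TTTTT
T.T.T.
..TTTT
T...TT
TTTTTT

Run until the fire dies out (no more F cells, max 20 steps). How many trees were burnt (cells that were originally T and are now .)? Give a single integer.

Answer: 23

Derivation:
Step 1: +2 fires, +1 burnt (F count now 2)
Step 2: +3 fires, +2 burnt (F count now 3)
Step 3: +2 fires, +3 burnt (F count now 2)
Step 4: +5 fires, +2 burnt (F count now 5)
Step 5: +4 fires, +5 burnt (F count now 4)
Step 6: +3 fires, +4 burnt (F count now 3)
Step 7: +1 fires, +3 burnt (F count now 1)
Step 8: +1 fires, +1 burnt (F count now 1)
Step 9: +1 fires, +1 burnt (F count now 1)
Step 10: +1 fires, +1 burnt (F count now 1)
Step 11: +0 fires, +1 burnt (F count now 0)
Fire out after step 11
Initially T: 24, now '.': 35
Total burnt (originally-T cells now '.'): 23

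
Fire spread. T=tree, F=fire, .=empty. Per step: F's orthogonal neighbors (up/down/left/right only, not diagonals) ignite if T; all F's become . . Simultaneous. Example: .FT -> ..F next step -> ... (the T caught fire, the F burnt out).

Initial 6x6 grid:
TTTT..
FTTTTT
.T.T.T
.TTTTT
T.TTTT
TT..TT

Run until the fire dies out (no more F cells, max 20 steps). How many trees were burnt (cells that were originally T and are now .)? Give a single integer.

Step 1: +2 fires, +1 burnt (F count now 2)
Step 2: +3 fires, +2 burnt (F count now 3)
Step 3: +3 fires, +3 burnt (F count now 3)
Step 4: +4 fires, +3 burnt (F count now 4)
Step 5: +3 fires, +4 burnt (F count now 3)
Step 6: +3 fires, +3 burnt (F count now 3)
Step 7: +2 fires, +3 burnt (F count now 2)
Step 8: +2 fires, +2 burnt (F count now 2)
Step 9: +1 fires, +2 burnt (F count now 1)
Step 10: +0 fires, +1 burnt (F count now 0)
Fire out after step 10
Initially T: 26, now '.': 33
Total burnt (originally-T cells now '.'): 23

Answer: 23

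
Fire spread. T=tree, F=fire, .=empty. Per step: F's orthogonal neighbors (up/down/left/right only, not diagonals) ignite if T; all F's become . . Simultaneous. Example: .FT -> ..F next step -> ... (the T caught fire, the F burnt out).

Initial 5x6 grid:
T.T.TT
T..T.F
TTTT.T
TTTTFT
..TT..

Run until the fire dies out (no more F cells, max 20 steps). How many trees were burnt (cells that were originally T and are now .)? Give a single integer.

Step 1: +4 fires, +2 burnt (F count now 4)
Step 2: +4 fires, +4 burnt (F count now 4)
Step 3: +4 fires, +4 burnt (F count now 4)
Step 4: +2 fires, +4 burnt (F count now 2)
Step 5: +1 fires, +2 burnt (F count now 1)
Step 6: +1 fires, +1 burnt (F count now 1)
Step 7: +1 fires, +1 burnt (F count now 1)
Step 8: +0 fires, +1 burnt (F count now 0)
Fire out after step 8
Initially T: 18, now '.': 29
Total burnt (originally-T cells now '.'): 17

Answer: 17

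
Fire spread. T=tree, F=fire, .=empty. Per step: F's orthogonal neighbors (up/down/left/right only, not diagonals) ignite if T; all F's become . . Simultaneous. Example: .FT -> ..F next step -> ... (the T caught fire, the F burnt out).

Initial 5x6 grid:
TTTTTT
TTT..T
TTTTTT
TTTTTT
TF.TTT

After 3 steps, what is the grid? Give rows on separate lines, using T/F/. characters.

Step 1: 2 trees catch fire, 1 burn out
  TTTTTT
  TTT..T
  TTTTTT
  TFTTTT
  F..TTT
Step 2: 3 trees catch fire, 2 burn out
  TTTTTT
  TTT..T
  TFTTTT
  F.FTTT
  ...TTT
Step 3: 4 trees catch fire, 3 burn out
  TTTTTT
  TFT..T
  F.FTTT
  ...FTT
  ...TTT

TTTTTT
TFT..T
F.FTTT
...FTT
...TTT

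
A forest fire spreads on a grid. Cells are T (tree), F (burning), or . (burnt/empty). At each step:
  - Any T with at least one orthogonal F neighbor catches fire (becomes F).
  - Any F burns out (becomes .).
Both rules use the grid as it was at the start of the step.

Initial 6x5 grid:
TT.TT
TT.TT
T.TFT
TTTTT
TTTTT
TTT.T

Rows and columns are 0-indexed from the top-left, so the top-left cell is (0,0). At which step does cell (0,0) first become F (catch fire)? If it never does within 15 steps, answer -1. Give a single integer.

Step 1: cell (0,0)='T' (+4 fires, +1 burnt)
Step 2: cell (0,0)='T' (+5 fires, +4 burnt)
Step 3: cell (0,0)='T' (+4 fires, +5 burnt)
Step 4: cell (0,0)='T' (+4 fires, +4 burnt)
Step 5: cell (0,0)='T' (+3 fires, +4 burnt)
Step 6: cell (0,0)='T' (+2 fires, +3 burnt)
Step 7: cell (0,0)='F' (+2 fires, +2 burnt)
  -> target ignites at step 7
Step 8: cell (0,0)='.' (+1 fires, +2 burnt)
Step 9: cell (0,0)='.' (+0 fires, +1 burnt)
  fire out at step 9

7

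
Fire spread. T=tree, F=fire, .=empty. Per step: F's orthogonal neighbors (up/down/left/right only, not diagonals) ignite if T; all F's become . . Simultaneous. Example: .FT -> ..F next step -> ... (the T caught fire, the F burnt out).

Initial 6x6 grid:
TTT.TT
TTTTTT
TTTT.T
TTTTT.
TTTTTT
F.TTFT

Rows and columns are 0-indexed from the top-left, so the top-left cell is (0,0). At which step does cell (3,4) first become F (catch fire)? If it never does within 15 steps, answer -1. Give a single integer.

Step 1: cell (3,4)='T' (+4 fires, +2 burnt)
Step 2: cell (3,4)='F' (+6 fires, +4 burnt)
  -> target ignites at step 2
Step 3: cell (3,4)='.' (+4 fires, +6 burnt)
Step 4: cell (3,4)='.' (+4 fires, +4 burnt)
Step 5: cell (3,4)='.' (+4 fires, +4 burnt)
Step 6: cell (3,4)='.' (+3 fires, +4 burnt)
Step 7: cell (3,4)='.' (+3 fires, +3 burnt)
Step 8: cell (3,4)='.' (+2 fires, +3 burnt)
Step 9: cell (3,4)='.' (+0 fires, +2 burnt)
  fire out at step 9

2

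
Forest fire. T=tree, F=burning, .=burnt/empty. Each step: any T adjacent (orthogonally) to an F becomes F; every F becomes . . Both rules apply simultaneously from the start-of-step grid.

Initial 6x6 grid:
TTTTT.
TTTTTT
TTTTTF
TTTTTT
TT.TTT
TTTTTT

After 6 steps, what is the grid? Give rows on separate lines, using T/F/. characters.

Step 1: 3 trees catch fire, 1 burn out
  TTTTT.
  TTTTTF
  TTTTF.
  TTTTTF
  TT.TTT
  TTTTTT
Step 2: 4 trees catch fire, 3 burn out
  TTTTT.
  TTTTF.
  TTTF..
  TTTTF.
  TT.TTF
  TTTTTT
Step 3: 6 trees catch fire, 4 burn out
  TTTTF.
  TTTF..
  TTF...
  TTTF..
  TT.TF.
  TTTTTF
Step 4: 6 trees catch fire, 6 burn out
  TTTF..
  TTF...
  TF....
  TTF...
  TT.F..
  TTTTF.
Step 5: 5 trees catch fire, 6 burn out
  TTF...
  TF....
  F.....
  TF....
  TT....
  TTTF..
Step 6: 5 trees catch fire, 5 burn out
  TF....
  F.....
  ......
  F.....
  TF....
  TTF...

TF....
F.....
......
F.....
TF....
TTF...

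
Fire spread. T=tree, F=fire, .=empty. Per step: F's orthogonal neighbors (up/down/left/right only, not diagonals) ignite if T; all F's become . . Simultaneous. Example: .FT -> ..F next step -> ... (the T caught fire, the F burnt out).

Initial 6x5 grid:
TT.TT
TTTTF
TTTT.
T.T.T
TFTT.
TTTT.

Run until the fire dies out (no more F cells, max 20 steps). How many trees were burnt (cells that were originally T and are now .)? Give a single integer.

Step 1: +5 fires, +2 burnt (F count now 5)
Step 2: +8 fires, +5 burnt (F count now 8)
Step 3: +4 fires, +8 burnt (F count now 4)
Step 4: +3 fires, +4 burnt (F count now 3)
Step 5: +1 fires, +3 burnt (F count now 1)
Step 6: +0 fires, +1 burnt (F count now 0)
Fire out after step 6
Initially T: 22, now '.': 29
Total burnt (originally-T cells now '.'): 21

Answer: 21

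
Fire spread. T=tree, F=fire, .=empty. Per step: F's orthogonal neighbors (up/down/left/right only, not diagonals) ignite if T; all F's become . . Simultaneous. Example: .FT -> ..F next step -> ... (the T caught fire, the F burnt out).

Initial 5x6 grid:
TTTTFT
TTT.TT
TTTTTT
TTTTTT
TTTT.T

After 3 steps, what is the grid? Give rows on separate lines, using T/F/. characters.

Step 1: 3 trees catch fire, 1 burn out
  TTTF.F
  TTT.FT
  TTTTTT
  TTTTTT
  TTTT.T
Step 2: 3 trees catch fire, 3 burn out
  TTF...
  TTT..F
  TTTTFT
  TTTTTT
  TTTT.T
Step 3: 5 trees catch fire, 3 burn out
  TF....
  TTF...
  TTTF.F
  TTTTFT
  TTTT.T

TF....
TTF...
TTTF.F
TTTTFT
TTTT.T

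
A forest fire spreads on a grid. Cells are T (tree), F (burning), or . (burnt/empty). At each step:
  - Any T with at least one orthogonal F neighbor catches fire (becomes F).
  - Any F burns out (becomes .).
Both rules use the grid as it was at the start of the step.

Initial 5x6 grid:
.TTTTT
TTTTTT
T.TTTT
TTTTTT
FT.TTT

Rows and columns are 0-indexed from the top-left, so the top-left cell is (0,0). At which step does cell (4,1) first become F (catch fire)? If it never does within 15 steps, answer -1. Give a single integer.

Step 1: cell (4,1)='F' (+2 fires, +1 burnt)
  -> target ignites at step 1
Step 2: cell (4,1)='.' (+2 fires, +2 burnt)
Step 3: cell (4,1)='.' (+2 fires, +2 burnt)
Step 4: cell (4,1)='.' (+3 fires, +2 burnt)
Step 5: cell (4,1)='.' (+5 fires, +3 burnt)
Step 6: cell (4,1)='.' (+5 fires, +5 burnt)
Step 7: cell (4,1)='.' (+4 fires, +5 burnt)
Step 8: cell (4,1)='.' (+2 fires, +4 burnt)
Step 9: cell (4,1)='.' (+1 fires, +2 burnt)
Step 10: cell (4,1)='.' (+0 fires, +1 burnt)
  fire out at step 10

1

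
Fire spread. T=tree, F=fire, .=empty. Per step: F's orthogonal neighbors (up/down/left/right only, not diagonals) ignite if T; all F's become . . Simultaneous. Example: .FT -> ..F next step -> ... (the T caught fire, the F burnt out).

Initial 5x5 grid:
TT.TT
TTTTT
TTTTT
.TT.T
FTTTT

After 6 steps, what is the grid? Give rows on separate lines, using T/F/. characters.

Step 1: 1 trees catch fire, 1 burn out
  TT.TT
  TTTTT
  TTTTT
  .TT.T
  .FTTT
Step 2: 2 trees catch fire, 1 burn out
  TT.TT
  TTTTT
  TTTTT
  .FT.T
  ..FTT
Step 3: 3 trees catch fire, 2 burn out
  TT.TT
  TTTTT
  TFTTT
  ..F.T
  ...FT
Step 4: 4 trees catch fire, 3 burn out
  TT.TT
  TFTTT
  F.FTT
  ....T
  ....F
Step 5: 5 trees catch fire, 4 burn out
  TF.TT
  F.FTT
  ...FT
  ....F
  .....
Step 6: 3 trees catch fire, 5 burn out
  F..TT
  ...FT
  ....F
  .....
  .....

F..TT
...FT
....F
.....
.....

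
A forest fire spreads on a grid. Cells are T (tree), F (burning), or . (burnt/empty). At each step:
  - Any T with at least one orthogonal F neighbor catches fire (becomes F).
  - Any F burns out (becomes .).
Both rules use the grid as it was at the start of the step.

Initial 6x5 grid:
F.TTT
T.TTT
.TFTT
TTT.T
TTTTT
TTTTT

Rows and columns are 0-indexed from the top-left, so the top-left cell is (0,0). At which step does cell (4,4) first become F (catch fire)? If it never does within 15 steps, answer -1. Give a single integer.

Step 1: cell (4,4)='T' (+5 fires, +2 burnt)
Step 2: cell (4,4)='T' (+5 fires, +5 burnt)
Step 3: cell (4,4)='T' (+7 fires, +5 burnt)
Step 4: cell (4,4)='F' (+5 fires, +7 burnt)
  -> target ignites at step 4
Step 5: cell (4,4)='.' (+2 fires, +5 burnt)
Step 6: cell (4,4)='.' (+0 fires, +2 burnt)
  fire out at step 6

4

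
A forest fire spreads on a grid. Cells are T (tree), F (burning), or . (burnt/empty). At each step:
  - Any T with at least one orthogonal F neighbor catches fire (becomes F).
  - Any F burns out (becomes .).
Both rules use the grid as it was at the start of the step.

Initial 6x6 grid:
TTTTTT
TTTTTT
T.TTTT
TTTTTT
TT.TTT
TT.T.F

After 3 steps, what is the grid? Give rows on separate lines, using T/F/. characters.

Step 1: 1 trees catch fire, 1 burn out
  TTTTTT
  TTTTTT
  T.TTTT
  TTTTTT
  TT.TTF
  TT.T..
Step 2: 2 trees catch fire, 1 burn out
  TTTTTT
  TTTTTT
  T.TTTT
  TTTTTF
  TT.TF.
  TT.T..
Step 3: 3 trees catch fire, 2 burn out
  TTTTTT
  TTTTTT
  T.TTTF
  TTTTF.
  TT.F..
  TT.T..

TTTTTT
TTTTTT
T.TTTF
TTTTF.
TT.F..
TT.T..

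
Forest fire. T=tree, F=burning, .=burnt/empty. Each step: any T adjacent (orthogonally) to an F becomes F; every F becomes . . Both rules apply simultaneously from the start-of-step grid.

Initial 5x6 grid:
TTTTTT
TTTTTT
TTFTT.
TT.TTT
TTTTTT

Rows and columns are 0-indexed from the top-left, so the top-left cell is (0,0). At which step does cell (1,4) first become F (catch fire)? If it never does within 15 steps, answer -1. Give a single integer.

Step 1: cell (1,4)='T' (+3 fires, +1 burnt)
Step 2: cell (1,4)='T' (+7 fires, +3 burnt)
Step 3: cell (1,4)='F' (+8 fires, +7 burnt)
  -> target ignites at step 3
Step 4: cell (1,4)='.' (+7 fires, +8 burnt)
Step 5: cell (1,4)='.' (+2 fires, +7 burnt)
Step 6: cell (1,4)='.' (+0 fires, +2 burnt)
  fire out at step 6

3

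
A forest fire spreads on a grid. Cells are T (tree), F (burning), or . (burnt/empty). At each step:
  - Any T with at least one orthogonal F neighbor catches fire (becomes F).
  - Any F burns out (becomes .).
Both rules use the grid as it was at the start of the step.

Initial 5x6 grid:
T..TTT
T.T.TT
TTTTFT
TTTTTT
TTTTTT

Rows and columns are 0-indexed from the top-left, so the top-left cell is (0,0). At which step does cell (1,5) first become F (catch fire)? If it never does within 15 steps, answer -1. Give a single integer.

Step 1: cell (1,5)='T' (+4 fires, +1 burnt)
Step 2: cell (1,5)='F' (+6 fires, +4 burnt)
  -> target ignites at step 2
Step 3: cell (1,5)='.' (+7 fires, +6 burnt)
Step 4: cell (1,5)='.' (+3 fires, +7 burnt)
Step 5: cell (1,5)='.' (+3 fires, +3 burnt)
Step 6: cell (1,5)='.' (+2 fires, +3 burnt)
Step 7: cell (1,5)='.' (+0 fires, +2 burnt)
  fire out at step 7

2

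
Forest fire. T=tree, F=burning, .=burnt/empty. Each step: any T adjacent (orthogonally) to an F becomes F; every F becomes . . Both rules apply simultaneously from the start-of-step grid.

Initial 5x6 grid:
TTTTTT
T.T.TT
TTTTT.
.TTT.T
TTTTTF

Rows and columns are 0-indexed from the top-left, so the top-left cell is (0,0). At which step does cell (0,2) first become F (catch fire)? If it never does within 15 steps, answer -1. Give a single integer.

Step 1: cell (0,2)='T' (+2 fires, +1 burnt)
Step 2: cell (0,2)='T' (+1 fires, +2 burnt)
Step 3: cell (0,2)='T' (+2 fires, +1 burnt)
Step 4: cell (0,2)='T' (+3 fires, +2 burnt)
Step 5: cell (0,2)='T' (+4 fires, +3 burnt)
Step 6: cell (0,2)='T' (+3 fires, +4 burnt)
Step 7: cell (0,2)='F' (+4 fires, +3 burnt)
  -> target ignites at step 7
Step 8: cell (0,2)='.' (+4 fires, +4 burnt)
Step 9: cell (0,2)='.' (+1 fires, +4 burnt)
Step 10: cell (0,2)='.' (+0 fires, +1 burnt)
  fire out at step 10

7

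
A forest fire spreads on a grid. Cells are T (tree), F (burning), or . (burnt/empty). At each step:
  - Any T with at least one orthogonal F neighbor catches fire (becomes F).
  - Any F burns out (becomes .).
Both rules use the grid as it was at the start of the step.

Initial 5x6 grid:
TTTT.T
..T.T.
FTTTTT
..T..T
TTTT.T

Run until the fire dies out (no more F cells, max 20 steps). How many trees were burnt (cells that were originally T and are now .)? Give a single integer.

Step 1: +1 fires, +1 burnt (F count now 1)
Step 2: +1 fires, +1 burnt (F count now 1)
Step 3: +3 fires, +1 burnt (F count now 3)
Step 4: +3 fires, +3 burnt (F count now 3)
Step 5: +6 fires, +3 burnt (F count now 6)
Step 6: +3 fires, +6 burnt (F count now 3)
Step 7: +1 fires, +3 burnt (F count now 1)
Step 8: +0 fires, +1 burnt (F count now 0)
Fire out after step 8
Initially T: 19, now '.': 29
Total burnt (originally-T cells now '.'): 18

Answer: 18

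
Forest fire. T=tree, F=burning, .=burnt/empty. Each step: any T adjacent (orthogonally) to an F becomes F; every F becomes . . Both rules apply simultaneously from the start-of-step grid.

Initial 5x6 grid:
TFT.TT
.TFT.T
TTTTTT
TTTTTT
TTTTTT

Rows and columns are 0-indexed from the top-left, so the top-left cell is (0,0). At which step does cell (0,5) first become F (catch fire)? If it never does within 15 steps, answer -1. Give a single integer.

Step 1: cell (0,5)='T' (+5 fires, +2 burnt)
Step 2: cell (0,5)='T' (+3 fires, +5 burnt)
Step 3: cell (0,5)='T' (+5 fires, +3 burnt)
Step 4: cell (0,5)='T' (+5 fires, +5 burnt)
Step 5: cell (0,5)='T' (+4 fires, +5 burnt)
Step 6: cell (0,5)='F' (+2 fires, +4 burnt)
  -> target ignites at step 6
Step 7: cell (0,5)='.' (+1 fires, +2 burnt)
Step 8: cell (0,5)='.' (+0 fires, +1 burnt)
  fire out at step 8

6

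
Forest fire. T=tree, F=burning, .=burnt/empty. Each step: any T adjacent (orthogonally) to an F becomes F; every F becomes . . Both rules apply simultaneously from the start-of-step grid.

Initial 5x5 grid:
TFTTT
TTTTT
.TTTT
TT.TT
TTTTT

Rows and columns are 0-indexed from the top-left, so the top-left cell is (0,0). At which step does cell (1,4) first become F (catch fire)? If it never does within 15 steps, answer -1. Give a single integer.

Step 1: cell (1,4)='T' (+3 fires, +1 burnt)
Step 2: cell (1,4)='T' (+4 fires, +3 burnt)
Step 3: cell (1,4)='T' (+4 fires, +4 burnt)
Step 4: cell (1,4)='F' (+4 fires, +4 burnt)
  -> target ignites at step 4
Step 5: cell (1,4)='.' (+4 fires, +4 burnt)
Step 6: cell (1,4)='.' (+2 fires, +4 burnt)
Step 7: cell (1,4)='.' (+1 fires, +2 burnt)
Step 8: cell (1,4)='.' (+0 fires, +1 burnt)
  fire out at step 8

4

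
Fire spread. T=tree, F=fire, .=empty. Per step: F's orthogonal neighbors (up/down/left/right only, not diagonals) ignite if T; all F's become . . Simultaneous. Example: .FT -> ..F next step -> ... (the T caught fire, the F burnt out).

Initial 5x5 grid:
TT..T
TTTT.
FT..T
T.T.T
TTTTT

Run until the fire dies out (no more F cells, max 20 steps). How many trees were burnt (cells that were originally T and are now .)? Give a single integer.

Step 1: +3 fires, +1 burnt (F count now 3)
Step 2: +3 fires, +3 burnt (F count now 3)
Step 3: +3 fires, +3 burnt (F count now 3)
Step 4: +2 fires, +3 burnt (F count now 2)
Step 5: +2 fires, +2 burnt (F count now 2)
Step 6: +1 fires, +2 burnt (F count now 1)
Step 7: +1 fires, +1 burnt (F count now 1)
Step 8: +1 fires, +1 burnt (F count now 1)
Step 9: +0 fires, +1 burnt (F count now 0)
Fire out after step 9
Initially T: 17, now '.': 24
Total burnt (originally-T cells now '.'): 16

Answer: 16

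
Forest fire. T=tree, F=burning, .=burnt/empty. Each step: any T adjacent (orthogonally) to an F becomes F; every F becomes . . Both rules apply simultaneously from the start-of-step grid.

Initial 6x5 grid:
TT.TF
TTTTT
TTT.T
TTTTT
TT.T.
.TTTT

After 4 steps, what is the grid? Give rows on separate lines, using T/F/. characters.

Step 1: 2 trees catch fire, 1 burn out
  TT.F.
  TTTTF
  TTT.T
  TTTTT
  TT.T.
  .TTTT
Step 2: 2 trees catch fire, 2 burn out
  TT...
  TTTF.
  TTT.F
  TTTTT
  TT.T.
  .TTTT
Step 3: 2 trees catch fire, 2 burn out
  TT...
  TTF..
  TTT..
  TTTTF
  TT.T.
  .TTTT
Step 4: 3 trees catch fire, 2 burn out
  TT...
  TF...
  TTF..
  TTTF.
  TT.T.
  .TTTT

TT...
TF...
TTF..
TTTF.
TT.T.
.TTTT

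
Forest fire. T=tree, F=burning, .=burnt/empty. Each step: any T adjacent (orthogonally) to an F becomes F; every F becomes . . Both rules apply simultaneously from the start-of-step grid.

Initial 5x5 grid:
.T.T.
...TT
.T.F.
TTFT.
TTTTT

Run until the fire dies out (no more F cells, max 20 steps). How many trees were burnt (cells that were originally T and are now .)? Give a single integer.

Answer: 12

Derivation:
Step 1: +4 fires, +2 burnt (F count now 4)
Step 2: +6 fires, +4 burnt (F count now 6)
Step 3: +2 fires, +6 burnt (F count now 2)
Step 4: +0 fires, +2 burnt (F count now 0)
Fire out after step 4
Initially T: 13, now '.': 24
Total burnt (originally-T cells now '.'): 12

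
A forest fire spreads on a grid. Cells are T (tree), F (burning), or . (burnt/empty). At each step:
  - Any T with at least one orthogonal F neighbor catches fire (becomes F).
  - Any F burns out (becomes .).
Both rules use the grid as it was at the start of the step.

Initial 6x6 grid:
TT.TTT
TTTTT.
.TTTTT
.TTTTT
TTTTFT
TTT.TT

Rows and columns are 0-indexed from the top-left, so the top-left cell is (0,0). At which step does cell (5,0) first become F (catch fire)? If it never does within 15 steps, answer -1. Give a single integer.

Step 1: cell (5,0)='T' (+4 fires, +1 burnt)
Step 2: cell (5,0)='T' (+5 fires, +4 burnt)
Step 3: cell (5,0)='T' (+6 fires, +5 burnt)
Step 4: cell (5,0)='T' (+6 fires, +6 burnt)
Step 5: cell (5,0)='F' (+5 fires, +6 burnt)
  -> target ignites at step 5
Step 6: cell (5,0)='.' (+1 fires, +5 burnt)
Step 7: cell (5,0)='.' (+2 fires, +1 burnt)
Step 8: cell (5,0)='.' (+1 fires, +2 burnt)
Step 9: cell (5,0)='.' (+0 fires, +1 burnt)
  fire out at step 9

5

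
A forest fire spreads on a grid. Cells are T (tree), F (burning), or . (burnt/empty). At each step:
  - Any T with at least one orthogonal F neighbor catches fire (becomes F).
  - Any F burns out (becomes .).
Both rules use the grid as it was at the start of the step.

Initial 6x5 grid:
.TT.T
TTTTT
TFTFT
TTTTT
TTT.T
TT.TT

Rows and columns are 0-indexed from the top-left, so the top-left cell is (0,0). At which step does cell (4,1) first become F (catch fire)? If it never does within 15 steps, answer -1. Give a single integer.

Step 1: cell (4,1)='T' (+7 fires, +2 burnt)
Step 2: cell (4,1)='F' (+8 fires, +7 burnt)
  -> target ignites at step 2
Step 3: cell (4,1)='.' (+6 fires, +8 burnt)
Step 4: cell (4,1)='.' (+2 fires, +6 burnt)
Step 5: cell (4,1)='.' (+1 fires, +2 burnt)
Step 6: cell (4,1)='.' (+0 fires, +1 burnt)
  fire out at step 6

2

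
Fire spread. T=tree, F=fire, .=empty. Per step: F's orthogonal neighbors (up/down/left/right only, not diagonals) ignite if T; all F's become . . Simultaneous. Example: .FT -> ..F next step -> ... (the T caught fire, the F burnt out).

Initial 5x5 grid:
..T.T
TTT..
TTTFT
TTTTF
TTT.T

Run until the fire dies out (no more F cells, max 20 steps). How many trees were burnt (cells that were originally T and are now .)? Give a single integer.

Step 1: +4 fires, +2 burnt (F count now 4)
Step 2: +3 fires, +4 burnt (F count now 3)
Step 3: +5 fires, +3 burnt (F count now 5)
Step 4: +3 fires, +5 burnt (F count now 3)
Step 5: +1 fires, +3 burnt (F count now 1)
Step 6: +0 fires, +1 burnt (F count now 0)
Fire out after step 6
Initially T: 17, now '.': 24
Total burnt (originally-T cells now '.'): 16

Answer: 16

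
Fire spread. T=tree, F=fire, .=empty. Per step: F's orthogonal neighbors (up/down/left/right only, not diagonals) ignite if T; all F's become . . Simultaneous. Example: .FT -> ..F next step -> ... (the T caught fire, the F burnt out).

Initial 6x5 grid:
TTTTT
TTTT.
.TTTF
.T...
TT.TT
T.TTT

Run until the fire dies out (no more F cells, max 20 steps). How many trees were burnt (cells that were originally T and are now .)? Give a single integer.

Answer: 16

Derivation:
Step 1: +1 fires, +1 burnt (F count now 1)
Step 2: +2 fires, +1 burnt (F count now 2)
Step 3: +3 fires, +2 burnt (F count now 3)
Step 4: +4 fires, +3 burnt (F count now 4)
Step 5: +3 fires, +4 burnt (F count now 3)
Step 6: +2 fires, +3 burnt (F count now 2)
Step 7: +1 fires, +2 burnt (F count now 1)
Step 8: +0 fires, +1 burnt (F count now 0)
Fire out after step 8
Initially T: 21, now '.': 25
Total burnt (originally-T cells now '.'): 16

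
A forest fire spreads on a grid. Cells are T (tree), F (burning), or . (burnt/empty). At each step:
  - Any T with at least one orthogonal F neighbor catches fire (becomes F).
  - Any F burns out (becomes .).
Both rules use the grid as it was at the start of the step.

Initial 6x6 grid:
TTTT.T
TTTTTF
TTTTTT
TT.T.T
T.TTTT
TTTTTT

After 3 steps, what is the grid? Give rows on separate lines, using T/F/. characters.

Step 1: 3 trees catch fire, 1 burn out
  TTTT.F
  TTTTF.
  TTTTTF
  TT.T.T
  T.TTTT
  TTTTTT
Step 2: 3 trees catch fire, 3 burn out
  TTTT..
  TTTF..
  TTTTF.
  TT.T.F
  T.TTTT
  TTTTTT
Step 3: 4 trees catch fire, 3 burn out
  TTTF..
  TTF...
  TTTF..
  TT.T..
  T.TTTF
  TTTTTT

TTTF..
TTF...
TTTF..
TT.T..
T.TTTF
TTTTTT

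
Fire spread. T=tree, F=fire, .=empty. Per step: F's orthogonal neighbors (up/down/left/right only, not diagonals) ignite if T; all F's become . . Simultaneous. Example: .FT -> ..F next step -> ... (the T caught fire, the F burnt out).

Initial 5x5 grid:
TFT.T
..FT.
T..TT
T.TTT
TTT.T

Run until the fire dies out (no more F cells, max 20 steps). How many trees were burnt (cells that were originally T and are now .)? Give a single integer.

Answer: 14

Derivation:
Step 1: +3 fires, +2 burnt (F count now 3)
Step 2: +1 fires, +3 burnt (F count now 1)
Step 3: +2 fires, +1 burnt (F count now 2)
Step 4: +2 fires, +2 burnt (F count now 2)
Step 5: +2 fires, +2 burnt (F count now 2)
Step 6: +1 fires, +2 burnt (F count now 1)
Step 7: +1 fires, +1 burnt (F count now 1)
Step 8: +1 fires, +1 burnt (F count now 1)
Step 9: +1 fires, +1 burnt (F count now 1)
Step 10: +0 fires, +1 burnt (F count now 0)
Fire out after step 10
Initially T: 15, now '.': 24
Total burnt (originally-T cells now '.'): 14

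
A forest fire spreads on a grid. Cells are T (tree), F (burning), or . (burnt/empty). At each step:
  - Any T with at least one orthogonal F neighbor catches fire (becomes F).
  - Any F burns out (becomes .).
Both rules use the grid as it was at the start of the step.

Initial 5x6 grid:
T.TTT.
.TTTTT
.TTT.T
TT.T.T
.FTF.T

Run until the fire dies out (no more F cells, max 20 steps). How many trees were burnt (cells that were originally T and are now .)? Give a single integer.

Answer: 18

Derivation:
Step 1: +3 fires, +2 burnt (F count now 3)
Step 2: +3 fires, +3 burnt (F count now 3)
Step 3: +3 fires, +3 burnt (F count now 3)
Step 4: +3 fires, +3 burnt (F count now 3)
Step 5: +3 fires, +3 burnt (F count now 3)
Step 6: +1 fires, +3 burnt (F count now 1)
Step 7: +1 fires, +1 burnt (F count now 1)
Step 8: +1 fires, +1 burnt (F count now 1)
Step 9: +0 fires, +1 burnt (F count now 0)
Fire out after step 9
Initially T: 19, now '.': 29
Total burnt (originally-T cells now '.'): 18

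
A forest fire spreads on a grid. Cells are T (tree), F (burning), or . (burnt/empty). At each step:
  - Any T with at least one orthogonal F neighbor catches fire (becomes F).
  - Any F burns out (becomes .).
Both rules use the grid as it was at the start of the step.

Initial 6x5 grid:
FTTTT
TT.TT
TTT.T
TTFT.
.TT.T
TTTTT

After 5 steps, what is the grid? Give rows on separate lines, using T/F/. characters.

Step 1: 6 trees catch fire, 2 burn out
  .FTTT
  FT.TT
  TTF.T
  TF.F.
  .TF.T
  TTTTT
Step 2: 7 trees catch fire, 6 burn out
  ..FTT
  .F.TT
  FF..T
  F....
  .F..T
  TTFTT
Step 3: 3 trees catch fire, 7 burn out
  ...FT
  ...TT
  ....T
  .....
  ....T
  TF.FT
Step 4: 4 trees catch fire, 3 burn out
  ....F
  ...FT
  ....T
  .....
  ....T
  F...F
Step 5: 2 trees catch fire, 4 burn out
  .....
  ....F
  ....T
  .....
  ....F
  .....

.....
....F
....T
.....
....F
.....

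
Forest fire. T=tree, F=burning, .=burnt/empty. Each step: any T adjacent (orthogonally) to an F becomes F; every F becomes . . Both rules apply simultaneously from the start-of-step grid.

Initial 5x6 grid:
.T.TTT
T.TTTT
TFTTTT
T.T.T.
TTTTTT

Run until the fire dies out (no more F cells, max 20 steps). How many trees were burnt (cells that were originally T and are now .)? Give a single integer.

Step 1: +2 fires, +1 burnt (F count now 2)
Step 2: +5 fires, +2 burnt (F count now 5)
Step 3: +4 fires, +5 burnt (F count now 4)
Step 4: +6 fires, +4 burnt (F count now 6)
Step 5: +3 fires, +6 burnt (F count now 3)
Step 6: +2 fires, +3 burnt (F count now 2)
Step 7: +0 fires, +2 burnt (F count now 0)
Fire out after step 7
Initially T: 23, now '.': 29
Total burnt (originally-T cells now '.'): 22

Answer: 22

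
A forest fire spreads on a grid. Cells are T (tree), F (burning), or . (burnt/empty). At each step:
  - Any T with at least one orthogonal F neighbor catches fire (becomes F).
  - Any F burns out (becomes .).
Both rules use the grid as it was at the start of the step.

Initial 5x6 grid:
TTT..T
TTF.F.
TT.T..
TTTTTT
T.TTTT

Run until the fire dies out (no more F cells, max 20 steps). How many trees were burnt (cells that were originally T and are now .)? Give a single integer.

Step 1: +2 fires, +2 burnt (F count now 2)
Step 2: +3 fires, +2 burnt (F count now 3)
Step 3: +3 fires, +3 burnt (F count now 3)
Step 4: +2 fires, +3 burnt (F count now 2)
Step 5: +3 fires, +2 burnt (F count now 3)
Step 6: +3 fires, +3 burnt (F count now 3)
Step 7: +2 fires, +3 burnt (F count now 2)
Step 8: +1 fires, +2 burnt (F count now 1)
Step 9: +0 fires, +1 burnt (F count now 0)
Fire out after step 9
Initially T: 20, now '.': 29
Total burnt (originally-T cells now '.'): 19

Answer: 19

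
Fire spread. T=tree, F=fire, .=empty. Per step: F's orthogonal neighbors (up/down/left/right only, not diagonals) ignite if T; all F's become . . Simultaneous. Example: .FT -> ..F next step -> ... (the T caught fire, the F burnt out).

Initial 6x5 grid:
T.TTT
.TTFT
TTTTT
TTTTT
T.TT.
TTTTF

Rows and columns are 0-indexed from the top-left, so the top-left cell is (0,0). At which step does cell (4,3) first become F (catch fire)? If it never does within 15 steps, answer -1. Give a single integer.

Step 1: cell (4,3)='T' (+5 fires, +2 burnt)
Step 2: cell (4,3)='F' (+8 fires, +5 burnt)
  -> target ignites at step 2
Step 3: cell (4,3)='.' (+5 fires, +8 burnt)
Step 4: cell (4,3)='.' (+3 fires, +5 burnt)
Step 5: cell (4,3)='.' (+2 fires, +3 burnt)
Step 6: cell (4,3)='.' (+0 fires, +2 burnt)
  fire out at step 6

2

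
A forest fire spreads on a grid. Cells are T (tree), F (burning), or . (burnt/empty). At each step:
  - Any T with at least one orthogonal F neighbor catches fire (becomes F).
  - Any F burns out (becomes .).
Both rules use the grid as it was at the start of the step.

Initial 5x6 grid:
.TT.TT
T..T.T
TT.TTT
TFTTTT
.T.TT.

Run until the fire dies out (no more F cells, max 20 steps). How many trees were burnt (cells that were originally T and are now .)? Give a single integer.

Step 1: +4 fires, +1 burnt (F count now 4)
Step 2: +2 fires, +4 burnt (F count now 2)
Step 3: +4 fires, +2 burnt (F count now 4)
Step 4: +4 fires, +4 burnt (F count now 4)
Step 5: +1 fires, +4 burnt (F count now 1)
Step 6: +1 fires, +1 burnt (F count now 1)
Step 7: +1 fires, +1 burnt (F count now 1)
Step 8: +1 fires, +1 burnt (F count now 1)
Step 9: +0 fires, +1 burnt (F count now 0)
Fire out after step 9
Initially T: 20, now '.': 28
Total burnt (originally-T cells now '.'): 18

Answer: 18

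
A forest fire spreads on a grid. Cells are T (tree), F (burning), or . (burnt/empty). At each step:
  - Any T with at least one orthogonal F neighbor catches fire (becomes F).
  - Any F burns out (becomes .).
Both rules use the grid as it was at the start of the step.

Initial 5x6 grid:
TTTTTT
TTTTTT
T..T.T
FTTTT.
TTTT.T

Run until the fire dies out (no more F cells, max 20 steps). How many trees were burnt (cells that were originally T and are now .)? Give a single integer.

Step 1: +3 fires, +1 burnt (F count now 3)
Step 2: +3 fires, +3 burnt (F count now 3)
Step 3: +4 fires, +3 burnt (F count now 4)
Step 4: +5 fires, +4 burnt (F count now 5)
Step 5: +2 fires, +5 burnt (F count now 2)
Step 6: +2 fires, +2 burnt (F count now 2)
Step 7: +2 fires, +2 burnt (F count now 2)
Step 8: +2 fires, +2 burnt (F count now 2)
Step 9: +0 fires, +2 burnt (F count now 0)
Fire out after step 9
Initially T: 24, now '.': 29
Total burnt (originally-T cells now '.'): 23

Answer: 23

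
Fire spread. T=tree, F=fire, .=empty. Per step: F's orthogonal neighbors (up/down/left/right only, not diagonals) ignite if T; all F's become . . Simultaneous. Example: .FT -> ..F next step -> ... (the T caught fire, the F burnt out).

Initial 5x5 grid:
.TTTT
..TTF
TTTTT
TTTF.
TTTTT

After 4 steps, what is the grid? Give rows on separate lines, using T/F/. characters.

Step 1: 6 trees catch fire, 2 burn out
  .TTTF
  ..TF.
  TTTFF
  TTF..
  TTTFT
Step 2: 6 trees catch fire, 6 burn out
  .TTF.
  ..F..
  TTF..
  TF...
  TTF.F
Step 3: 4 trees catch fire, 6 burn out
  .TF..
  .....
  TF...
  F....
  TF...
Step 4: 3 trees catch fire, 4 burn out
  .F...
  .....
  F....
  .....
  F....

.F...
.....
F....
.....
F....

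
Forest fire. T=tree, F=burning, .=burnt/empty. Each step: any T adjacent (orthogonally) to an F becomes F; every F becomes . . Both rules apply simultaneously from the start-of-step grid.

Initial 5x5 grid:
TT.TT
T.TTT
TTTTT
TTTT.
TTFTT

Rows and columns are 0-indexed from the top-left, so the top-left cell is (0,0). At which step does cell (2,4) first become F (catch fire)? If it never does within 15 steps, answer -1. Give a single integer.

Step 1: cell (2,4)='T' (+3 fires, +1 burnt)
Step 2: cell (2,4)='T' (+5 fires, +3 burnt)
Step 3: cell (2,4)='T' (+4 fires, +5 burnt)
Step 4: cell (2,4)='F' (+3 fires, +4 burnt)
  -> target ignites at step 4
Step 5: cell (2,4)='.' (+3 fires, +3 burnt)
Step 6: cell (2,4)='.' (+2 fires, +3 burnt)
Step 7: cell (2,4)='.' (+1 fires, +2 burnt)
Step 8: cell (2,4)='.' (+0 fires, +1 burnt)
  fire out at step 8

4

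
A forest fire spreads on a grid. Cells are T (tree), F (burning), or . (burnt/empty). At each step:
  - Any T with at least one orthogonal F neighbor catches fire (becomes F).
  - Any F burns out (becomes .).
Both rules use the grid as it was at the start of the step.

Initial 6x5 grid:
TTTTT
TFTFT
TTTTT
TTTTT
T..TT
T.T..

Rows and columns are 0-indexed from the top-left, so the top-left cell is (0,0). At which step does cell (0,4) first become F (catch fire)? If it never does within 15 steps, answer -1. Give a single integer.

Step 1: cell (0,4)='T' (+7 fires, +2 burnt)
Step 2: cell (0,4)='F' (+8 fires, +7 burnt)
  -> target ignites at step 2
Step 3: cell (0,4)='.' (+4 fires, +8 burnt)
Step 4: cell (0,4)='.' (+2 fires, +4 burnt)
Step 5: cell (0,4)='.' (+1 fires, +2 burnt)
Step 6: cell (0,4)='.' (+0 fires, +1 burnt)
  fire out at step 6

2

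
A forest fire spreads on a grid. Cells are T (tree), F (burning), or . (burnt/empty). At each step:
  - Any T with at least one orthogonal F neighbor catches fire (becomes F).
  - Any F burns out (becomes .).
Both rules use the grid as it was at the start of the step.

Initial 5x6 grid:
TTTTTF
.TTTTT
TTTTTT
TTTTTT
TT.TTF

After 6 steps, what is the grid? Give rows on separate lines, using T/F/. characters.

Step 1: 4 trees catch fire, 2 burn out
  TTTTF.
  .TTTTF
  TTTTTT
  TTTTTF
  TT.TF.
Step 2: 5 trees catch fire, 4 burn out
  TTTF..
  .TTTF.
  TTTTTF
  TTTTF.
  TT.F..
Step 3: 4 trees catch fire, 5 burn out
  TTF...
  .TTF..
  TTTTF.
  TTTF..
  TT....
Step 4: 4 trees catch fire, 4 burn out
  TF....
  .TF...
  TTTF..
  TTF...
  TT....
Step 5: 4 trees catch fire, 4 burn out
  F.....
  .F....
  TTF...
  TF....
  TT....
Step 6: 3 trees catch fire, 4 burn out
  ......
  ......
  TF....
  F.....
  TF....

......
......
TF....
F.....
TF....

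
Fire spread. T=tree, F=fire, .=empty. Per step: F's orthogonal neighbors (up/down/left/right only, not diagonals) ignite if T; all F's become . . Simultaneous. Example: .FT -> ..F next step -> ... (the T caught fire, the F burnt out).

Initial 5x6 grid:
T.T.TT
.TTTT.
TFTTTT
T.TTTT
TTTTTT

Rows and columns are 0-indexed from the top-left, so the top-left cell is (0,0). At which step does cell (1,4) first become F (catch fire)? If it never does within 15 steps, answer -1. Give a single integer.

Step 1: cell (1,4)='T' (+3 fires, +1 burnt)
Step 2: cell (1,4)='T' (+4 fires, +3 burnt)
Step 3: cell (1,4)='T' (+6 fires, +4 burnt)
Step 4: cell (1,4)='F' (+5 fires, +6 burnt)
  -> target ignites at step 4
Step 5: cell (1,4)='.' (+3 fires, +5 burnt)
Step 6: cell (1,4)='.' (+2 fires, +3 burnt)
Step 7: cell (1,4)='.' (+0 fires, +2 burnt)
  fire out at step 7

4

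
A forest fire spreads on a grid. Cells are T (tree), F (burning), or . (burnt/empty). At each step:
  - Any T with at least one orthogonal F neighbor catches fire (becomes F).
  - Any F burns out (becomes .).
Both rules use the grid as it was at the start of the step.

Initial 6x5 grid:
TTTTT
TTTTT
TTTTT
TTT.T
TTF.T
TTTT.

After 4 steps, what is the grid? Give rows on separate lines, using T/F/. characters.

Step 1: 3 trees catch fire, 1 burn out
  TTTTT
  TTTTT
  TTTTT
  TTF.T
  TF..T
  TTFT.
Step 2: 5 trees catch fire, 3 burn out
  TTTTT
  TTTTT
  TTFTT
  TF..T
  F...T
  TF.F.
Step 3: 5 trees catch fire, 5 burn out
  TTTTT
  TTFTT
  TF.FT
  F...T
  ....T
  F....
Step 4: 5 trees catch fire, 5 burn out
  TTFTT
  TF.FT
  F...F
  ....T
  ....T
  .....

TTFTT
TF.FT
F...F
....T
....T
.....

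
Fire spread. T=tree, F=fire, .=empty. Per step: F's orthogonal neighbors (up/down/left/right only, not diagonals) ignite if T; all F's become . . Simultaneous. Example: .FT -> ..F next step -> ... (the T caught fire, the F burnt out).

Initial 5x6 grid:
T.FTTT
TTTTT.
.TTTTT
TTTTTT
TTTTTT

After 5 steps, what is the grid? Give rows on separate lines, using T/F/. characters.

Step 1: 2 trees catch fire, 1 burn out
  T..FTT
  TTFTT.
  .TTTTT
  TTTTTT
  TTTTTT
Step 2: 4 trees catch fire, 2 burn out
  T...FT
  TF.FT.
  .TFTTT
  TTTTTT
  TTTTTT
Step 3: 6 trees catch fire, 4 burn out
  T....F
  F...F.
  .F.FTT
  TTFTTT
  TTTTTT
Step 4: 5 trees catch fire, 6 burn out
  F.....
  ......
  ....FT
  TF.FTT
  TTFTTT
Step 5: 5 trees catch fire, 5 burn out
  ......
  ......
  .....F
  F...FT
  TF.FTT

......
......
.....F
F...FT
TF.FTT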